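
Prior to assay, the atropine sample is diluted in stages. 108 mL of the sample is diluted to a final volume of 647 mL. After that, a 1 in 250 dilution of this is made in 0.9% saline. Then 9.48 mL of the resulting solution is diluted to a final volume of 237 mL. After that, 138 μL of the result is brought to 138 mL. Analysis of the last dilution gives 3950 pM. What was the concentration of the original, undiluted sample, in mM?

148 mM

Overall dilution factor = 5.991 × 250 × 25 × 1000 = 3.74 × 10⁷.
Original = 3950 pM × 3.74 × 10⁷ = 1.48 × 10¹¹ pM = 148 mM.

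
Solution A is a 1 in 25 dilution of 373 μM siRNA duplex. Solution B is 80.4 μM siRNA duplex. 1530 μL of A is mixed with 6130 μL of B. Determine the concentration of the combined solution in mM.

C_A = 373 μM / 25 = 14.9 μM.
C_mix = (C_A·V_A + C_B·V_B)/(V_A + V_B) = (14.9×1530 + 80.4×6130) / 7660 = 67.3 μM = 0.0673 mM.

0.0673 mM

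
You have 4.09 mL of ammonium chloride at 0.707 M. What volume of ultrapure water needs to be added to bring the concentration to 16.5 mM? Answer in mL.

16.5 mM = 0.0165 M.
V₂ = C₁V₁/C₂ = 0.707 × 4.09 / 0.0165 = 175 mL.
Diluent to add = V₂ − V₁ = 175 − 4.09 = 171 mL.

171 mL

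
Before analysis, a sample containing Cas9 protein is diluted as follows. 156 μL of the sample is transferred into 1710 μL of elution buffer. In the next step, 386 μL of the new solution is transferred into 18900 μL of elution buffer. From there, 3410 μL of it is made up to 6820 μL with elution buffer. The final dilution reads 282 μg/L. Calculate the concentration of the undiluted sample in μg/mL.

337 μg/mL

Overall dilution factor = 11.96 × 49.96 × 2 = 1195.
Original = 282 μg/L × 1195 = 3.37 × 10⁵ μg/L = 337 μg/mL.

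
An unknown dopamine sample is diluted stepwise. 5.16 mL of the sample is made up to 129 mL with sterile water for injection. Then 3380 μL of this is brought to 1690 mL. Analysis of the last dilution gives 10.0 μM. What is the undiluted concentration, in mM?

Overall dilution factor = 25 × 500 = 1.25 × 10⁴.
Original = 10.0 μM × 1.25 × 10⁴ = 1.25 × 10⁵ μM = 125 mM.

125 mM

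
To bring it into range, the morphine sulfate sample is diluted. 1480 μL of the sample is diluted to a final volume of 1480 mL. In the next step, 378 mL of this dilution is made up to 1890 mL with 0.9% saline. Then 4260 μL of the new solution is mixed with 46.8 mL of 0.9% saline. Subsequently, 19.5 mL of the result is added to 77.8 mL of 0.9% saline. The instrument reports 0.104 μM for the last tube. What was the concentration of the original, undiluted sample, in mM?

31.1 mM

Overall dilution factor = 1000 × 5 × 11.99 × 4.990 = 2.99 × 10⁵.
Original = 0.104 μM × 2.99 × 10⁵ = 3.11 × 10⁴ μM = 31.1 mM.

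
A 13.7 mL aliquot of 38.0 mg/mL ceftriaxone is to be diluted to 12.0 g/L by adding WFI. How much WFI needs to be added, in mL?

29.7 mL

12.0 g/L = 12.0 mg/mL.
V₂ = C₁V₁/C₂ = 38.0 × 13.7 / 12.0 = 43.4 mL.
Diluent to add = V₂ − V₁ = 43.4 − 13.7 = 29.7 mL.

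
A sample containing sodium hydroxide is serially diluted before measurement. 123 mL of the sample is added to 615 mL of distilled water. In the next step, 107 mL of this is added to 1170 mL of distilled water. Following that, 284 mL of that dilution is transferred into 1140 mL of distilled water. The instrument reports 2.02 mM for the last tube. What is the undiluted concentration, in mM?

725 mM

Overall dilution factor = 6 × 11.93 × 5.014 = 359.
Original = 2.02 mM × 359 = 725 mM.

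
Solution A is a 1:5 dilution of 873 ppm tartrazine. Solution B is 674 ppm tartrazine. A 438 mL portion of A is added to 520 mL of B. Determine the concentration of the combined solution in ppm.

446 ppm

C_A = 873 ppm / 5 = 175 ppm.
C_mix = (C_A·V_A + C_B·V_B)/(V_A + V_B) = (175×438 + 674×520) / 958.0 = 446 ppm.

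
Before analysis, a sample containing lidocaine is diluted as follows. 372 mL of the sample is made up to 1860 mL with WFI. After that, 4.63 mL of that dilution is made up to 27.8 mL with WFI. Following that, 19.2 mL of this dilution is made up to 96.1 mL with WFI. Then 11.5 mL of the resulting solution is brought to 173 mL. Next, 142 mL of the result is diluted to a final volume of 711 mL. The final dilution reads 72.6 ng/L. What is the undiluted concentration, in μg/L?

Overall dilution factor = 5 × 6.004 × 5.005 × 15.04 × 5.007 = 1.13 × 10⁴.
Original = 72.6 ng/L × 1.13 × 10⁴ = 8.22 × 10⁵ ng/L = 822 μg/L.

822 μg/L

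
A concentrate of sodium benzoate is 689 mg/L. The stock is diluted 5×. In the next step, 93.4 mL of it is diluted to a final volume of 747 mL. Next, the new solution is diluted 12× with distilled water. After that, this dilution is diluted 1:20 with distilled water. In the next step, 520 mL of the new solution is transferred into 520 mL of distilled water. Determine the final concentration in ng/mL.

35.9 ng/mL

Overall dilution factor = 5 × 7.998 × 12 × 20 × 2 = 1.92 × 10⁴.
689 mg/L / 1.92 × 10⁴ = 0.0359 mg/L = 35.9 ng/mL.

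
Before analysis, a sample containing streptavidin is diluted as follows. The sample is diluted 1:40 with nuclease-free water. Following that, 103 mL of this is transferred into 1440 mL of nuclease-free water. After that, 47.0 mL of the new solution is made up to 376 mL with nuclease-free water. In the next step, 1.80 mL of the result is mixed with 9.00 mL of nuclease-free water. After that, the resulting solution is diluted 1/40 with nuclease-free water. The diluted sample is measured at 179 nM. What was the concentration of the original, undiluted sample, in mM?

206 mM

Overall dilution factor = 40 × 14.98 × 8 × 6 × 40 = 1.15 × 10⁶.
Original = 179 nM × 1.15 × 10⁶ = 2.06 × 10⁸ nM = 206 mM.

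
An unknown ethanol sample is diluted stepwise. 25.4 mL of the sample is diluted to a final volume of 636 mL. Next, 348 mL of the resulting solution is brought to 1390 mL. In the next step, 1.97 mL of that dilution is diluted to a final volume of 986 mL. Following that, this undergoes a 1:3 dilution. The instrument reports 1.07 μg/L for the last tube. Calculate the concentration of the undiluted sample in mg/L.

161 mg/L

Overall dilution factor = 25.04 × 3.994 × 500.5 × 3 = 1.50 × 10⁵.
Original = 1.07 μg/L × 1.50 × 10⁵ = 1.61 × 10⁵ μg/L = 161 mg/L.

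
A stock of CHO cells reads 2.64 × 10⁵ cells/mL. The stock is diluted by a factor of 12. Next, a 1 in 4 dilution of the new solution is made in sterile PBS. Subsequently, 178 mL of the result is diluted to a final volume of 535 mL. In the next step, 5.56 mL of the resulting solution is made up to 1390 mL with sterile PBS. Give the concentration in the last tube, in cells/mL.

7.32 cells/mL

Overall dilution factor = 12 × 4 × 3.006 × 250 = 3.61 × 10⁴.
2.64 × 10⁵ cells/mL / 3.61 × 10⁴ = 7.32 cells/mL.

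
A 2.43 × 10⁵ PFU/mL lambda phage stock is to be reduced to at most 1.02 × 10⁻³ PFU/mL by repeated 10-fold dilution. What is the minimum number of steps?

Need 10ⁿ ≥ 2.38 × 10⁸, so n ≥ log(2.38 × 10⁸)/log(10) = 8.38.
Minimum whole steps: n = 9.

9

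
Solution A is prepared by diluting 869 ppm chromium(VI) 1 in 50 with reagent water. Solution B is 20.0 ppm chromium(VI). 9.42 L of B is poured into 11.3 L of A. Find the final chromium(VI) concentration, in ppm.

18.6 ppm

C_A = 869 ppm / 50 = 17.4 ppm.
C_mix = (C_A·V_A + C_B·V_B)/(V_A + V_B) = (17.4×11.3 + 20.0×9.42) / 20.72 = 18.6 ppm.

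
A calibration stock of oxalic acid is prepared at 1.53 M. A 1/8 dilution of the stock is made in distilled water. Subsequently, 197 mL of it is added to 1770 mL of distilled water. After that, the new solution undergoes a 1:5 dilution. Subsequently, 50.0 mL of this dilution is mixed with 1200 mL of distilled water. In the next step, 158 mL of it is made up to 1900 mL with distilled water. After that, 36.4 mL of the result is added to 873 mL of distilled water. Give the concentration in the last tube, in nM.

Overall dilution factor = 8 × 9.985 × 5 × 25 × 12.03 × 24.98 = 3.00 × 10⁶.
1.53 M / 3.00 × 10⁶ = 5.10 × 10⁻⁷ M = 510 nM.

510 nM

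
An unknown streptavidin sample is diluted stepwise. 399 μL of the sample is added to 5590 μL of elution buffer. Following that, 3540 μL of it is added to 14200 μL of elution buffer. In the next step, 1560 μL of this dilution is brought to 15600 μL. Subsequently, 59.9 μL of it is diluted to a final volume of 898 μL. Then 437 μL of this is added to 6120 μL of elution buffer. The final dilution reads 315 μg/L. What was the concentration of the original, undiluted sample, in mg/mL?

53.3 mg/mL

Overall dilution factor = 15.01 × 5.011 × 10 × 14.99 × 15.00 = 1.69 × 10⁵.
Original = 315 μg/L × 1.69 × 10⁵ = 5.33 × 10⁷ μg/L = 53.3 mg/mL.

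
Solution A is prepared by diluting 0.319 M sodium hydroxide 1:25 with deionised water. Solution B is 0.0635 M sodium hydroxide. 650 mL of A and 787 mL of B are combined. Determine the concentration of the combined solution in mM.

40.5 mM

C_A = 0.319 M / 25 = 0.0128 M.
C_mix = (C_A·V_A + C_B·V_B)/(V_A + V_B) = (0.0128×650 + 0.0635×787) / 1437 = 0.0405 M = 40.5 mM.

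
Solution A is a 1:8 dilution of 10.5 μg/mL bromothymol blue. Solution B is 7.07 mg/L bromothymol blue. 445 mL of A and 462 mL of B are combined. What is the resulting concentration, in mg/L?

4.25 mg/L

C_A = 10.5 μg/mL / 8 = 1.31 μg/mL.
C_B = 7.07 mg/L = 7.07 μg/mL.
C_mix = (C_A·V_A + C_B·V_B)/(V_A + V_B) = (1.31×445 + 7.07×462) / 907.0 = 4.25 μg/mL = 4.25 mg/L.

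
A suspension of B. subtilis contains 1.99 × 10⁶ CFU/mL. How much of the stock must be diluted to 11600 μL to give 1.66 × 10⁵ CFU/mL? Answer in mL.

V₁ = C₂V₂/C₁ = 1.66 × 10⁵ × 11600 / 1.99 × 10⁶ = 968 μL = 0.968 mL.

0.968 mL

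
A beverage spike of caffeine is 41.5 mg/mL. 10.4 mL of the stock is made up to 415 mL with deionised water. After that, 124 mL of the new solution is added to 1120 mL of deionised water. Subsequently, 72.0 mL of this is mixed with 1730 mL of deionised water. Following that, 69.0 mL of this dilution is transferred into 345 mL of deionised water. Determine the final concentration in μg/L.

690 μg/L

Overall dilution factor = 39.90 × 10.03 × 25.03 × 6 = 6.01 × 10⁴.
41.5 mg/mL / 6.01 × 10⁴ = 6.90 × 10⁻⁴ mg/mL = 690 μg/L.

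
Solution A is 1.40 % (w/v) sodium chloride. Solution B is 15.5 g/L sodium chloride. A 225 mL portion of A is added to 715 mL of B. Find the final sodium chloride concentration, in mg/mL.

15.1 mg/mL

C_B = 15.5 g/L = 1.55 % (w/v).
C_mix = (C_A·V_A + C_B·V_B)/(V_A + V_B) = (1.40×225 + 1.55×715) / 940.0 = 1.51 % (w/v) = 15.1 mg/mL.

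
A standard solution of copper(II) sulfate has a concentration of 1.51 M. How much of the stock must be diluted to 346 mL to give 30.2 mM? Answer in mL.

6.92 mL

30.2 mM = 0.0302 M.
V₁ = C₂V₂/C₁ = 0.0302 × 346 / 1.51 = 6.92 mL.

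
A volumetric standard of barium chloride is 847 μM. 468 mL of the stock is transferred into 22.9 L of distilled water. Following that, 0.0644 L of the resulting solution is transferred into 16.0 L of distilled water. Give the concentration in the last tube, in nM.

Overall dilution factor = 49.93 × 249.4 = 1.25 × 10⁴.
847 μM / 1.25 × 10⁴ = 0.0680 μM = 68.0 nM.

68.0 nM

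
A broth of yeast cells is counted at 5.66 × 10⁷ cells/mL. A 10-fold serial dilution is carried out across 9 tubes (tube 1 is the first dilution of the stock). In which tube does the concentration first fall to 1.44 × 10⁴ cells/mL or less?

Tube n has concentration 5.66 × 10⁷ cells/mL / 10ⁿ.
Need 10ⁿ ≥ 5.66 × 10⁷ cells/mL / 1.44 × 10⁴ cells/mL = 3931, so n ≥ 3.59.
First such tube: n = 4.

tube 4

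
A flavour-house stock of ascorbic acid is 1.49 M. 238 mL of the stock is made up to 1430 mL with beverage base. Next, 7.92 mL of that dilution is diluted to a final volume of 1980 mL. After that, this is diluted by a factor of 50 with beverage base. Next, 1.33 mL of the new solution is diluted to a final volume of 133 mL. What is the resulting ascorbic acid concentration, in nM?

198 nM

Overall dilution factor = 6.008 × 250 × 50 × 100 = 7.51 × 10⁶.
1.49 M / 7.51 × 10⁶ = 1.98 × 10⁻⁷ M = 198 nM.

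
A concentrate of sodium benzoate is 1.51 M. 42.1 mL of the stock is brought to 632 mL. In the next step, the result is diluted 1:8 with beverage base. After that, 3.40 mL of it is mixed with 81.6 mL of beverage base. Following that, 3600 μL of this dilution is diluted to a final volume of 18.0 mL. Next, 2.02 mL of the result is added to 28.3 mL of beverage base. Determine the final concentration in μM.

6.70 μM

Overall dilution factor = 15.01 × 8 × 25 × 5 × 15.01 = 2.25 × 10⁵.
1.51 M / 2.25 × 10⁵ = 6.70 × 10⁻⁶ M = 6.70 μM.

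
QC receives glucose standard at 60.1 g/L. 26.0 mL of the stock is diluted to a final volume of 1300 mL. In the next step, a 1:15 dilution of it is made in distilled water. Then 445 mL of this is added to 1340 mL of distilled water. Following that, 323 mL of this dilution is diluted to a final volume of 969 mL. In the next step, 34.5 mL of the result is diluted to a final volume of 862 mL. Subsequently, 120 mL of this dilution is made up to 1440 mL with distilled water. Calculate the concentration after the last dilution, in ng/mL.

Overall dilution factor = 50 × 15 × 4.011 × 3 × 24.99 × 12 = 2.71 × 10⁶.
60.1 g/L / 2.71 × 10⁶ = 2.22 × 10⁻⁵ g/L = 22.2 ng/mL.

22.2 ng/mL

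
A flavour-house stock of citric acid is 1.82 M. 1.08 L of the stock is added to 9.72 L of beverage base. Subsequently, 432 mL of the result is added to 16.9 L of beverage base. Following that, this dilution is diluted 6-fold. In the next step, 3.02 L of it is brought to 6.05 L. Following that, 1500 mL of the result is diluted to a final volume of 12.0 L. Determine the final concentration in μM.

47.2 μM

Overall dilution factor = 10 × 40.12 × 6 × 2.003 × 8 = 3.86 × 10⁴.
1.82 M / 3.86 × 10⁴ = 4.72 × 10⁻⁵ M = 47.2 μM.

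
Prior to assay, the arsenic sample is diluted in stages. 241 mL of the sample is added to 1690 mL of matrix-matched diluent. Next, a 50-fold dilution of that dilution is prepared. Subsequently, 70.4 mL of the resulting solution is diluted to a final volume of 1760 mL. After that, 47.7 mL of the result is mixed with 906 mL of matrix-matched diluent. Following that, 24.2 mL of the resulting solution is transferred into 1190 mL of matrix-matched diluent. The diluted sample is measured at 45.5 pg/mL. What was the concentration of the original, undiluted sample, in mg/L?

457 mg/L

Overall dilution factor = 8.012 × 50 × 25 × 19.99 × 50.17 = 1.00 × 10⁷.
Original = 45.5 pg/mL × 1.00 × 10⁷ = 4.57 × 10⁸ pg/mL = 457 mg/L.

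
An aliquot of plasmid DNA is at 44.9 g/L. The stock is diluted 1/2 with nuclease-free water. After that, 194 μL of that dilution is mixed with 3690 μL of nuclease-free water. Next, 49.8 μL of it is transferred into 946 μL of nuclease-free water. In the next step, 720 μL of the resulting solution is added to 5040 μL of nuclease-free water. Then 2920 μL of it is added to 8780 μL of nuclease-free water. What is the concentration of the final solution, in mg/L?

Overall dilution factor = 2 × 20.02 × 20.00 × 8 × 4.007 = 2.57 × 10⁴.
44.9 g/L / 2.57 × 10⁴ = 1.75 × 10⁻³ g/L = 1.75 mg/L.

1.75 mg/L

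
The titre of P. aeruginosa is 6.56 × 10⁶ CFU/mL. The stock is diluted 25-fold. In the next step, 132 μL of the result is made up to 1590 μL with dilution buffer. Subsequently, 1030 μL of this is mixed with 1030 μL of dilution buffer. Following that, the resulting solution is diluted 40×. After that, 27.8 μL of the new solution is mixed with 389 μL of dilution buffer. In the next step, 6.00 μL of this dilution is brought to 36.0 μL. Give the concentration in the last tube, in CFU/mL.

3.03 CFU/mL

Overall dilution factor = 25 × 12.05 × 2 × 40 × 14.99 × 6 = 2.17 × 10⁶.
6.56 × 10⁶ CFU/mL / 2.17 × 10⁶ = 3.03 CFU/mL.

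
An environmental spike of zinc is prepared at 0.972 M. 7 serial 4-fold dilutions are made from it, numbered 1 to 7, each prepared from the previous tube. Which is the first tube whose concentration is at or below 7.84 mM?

tube 4

Tube n has concentration 0.972 M / 4ⁿ.
Need 4ⁿ ≥ 0.972 M / 7.84 mM = 124, so n ≥ 3.48.
First such tube: n = 4.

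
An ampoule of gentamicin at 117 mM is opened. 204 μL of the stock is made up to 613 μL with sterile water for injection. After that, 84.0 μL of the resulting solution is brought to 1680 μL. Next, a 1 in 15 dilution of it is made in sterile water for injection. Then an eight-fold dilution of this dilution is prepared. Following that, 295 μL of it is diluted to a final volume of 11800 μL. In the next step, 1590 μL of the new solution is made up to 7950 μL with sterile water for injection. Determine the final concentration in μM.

0.0811 μM

Overall dilution factor = 3.005 × 20 × 15 × 8 × 40 × 5 = 1.44 × 10⁶.
117 mM / 1.44 × 10⁶ = 8.11 × 10⁻⁵ mM = 0.0811 μM.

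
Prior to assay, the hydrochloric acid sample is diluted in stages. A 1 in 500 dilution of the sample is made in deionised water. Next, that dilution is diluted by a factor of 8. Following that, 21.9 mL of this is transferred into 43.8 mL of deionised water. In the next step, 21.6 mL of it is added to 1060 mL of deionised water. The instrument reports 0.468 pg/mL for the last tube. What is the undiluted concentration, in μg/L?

Overall dilution factor = 500 × 8 × 3 × 50.07 = 6.01 × 10⁵.
Original = 0.468 pg/mL × 6.01 × 10⁵ = 2.81 × 10⁵ pg/mL = 281 μg/L.

281 μg/L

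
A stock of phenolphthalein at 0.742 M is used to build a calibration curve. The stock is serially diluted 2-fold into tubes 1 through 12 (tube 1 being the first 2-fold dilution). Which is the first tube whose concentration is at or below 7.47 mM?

Tube n has concentration 0.742 M / 2ⁿ.
Need 2ⁿ ≥ 0.742 M / 7.47 mM = 99.3, so n ≥ 6.63.
First such tube: n = 7.

tube 7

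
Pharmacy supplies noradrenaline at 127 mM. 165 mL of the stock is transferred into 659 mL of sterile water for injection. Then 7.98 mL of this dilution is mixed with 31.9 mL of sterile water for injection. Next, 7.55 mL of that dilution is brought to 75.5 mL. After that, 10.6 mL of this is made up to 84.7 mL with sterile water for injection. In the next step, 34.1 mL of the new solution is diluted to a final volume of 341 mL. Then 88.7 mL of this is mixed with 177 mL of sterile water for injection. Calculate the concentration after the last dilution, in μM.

Overall dilution factor = 4.994 × 4.997 × 10 × 7.991 × 10 × 2.995 = 5.97 × 10⁴.
127 mM / 5.97 × 10⁴ = 2.13 × 10⁻³ mM = 2.13 μM.

2.13 μM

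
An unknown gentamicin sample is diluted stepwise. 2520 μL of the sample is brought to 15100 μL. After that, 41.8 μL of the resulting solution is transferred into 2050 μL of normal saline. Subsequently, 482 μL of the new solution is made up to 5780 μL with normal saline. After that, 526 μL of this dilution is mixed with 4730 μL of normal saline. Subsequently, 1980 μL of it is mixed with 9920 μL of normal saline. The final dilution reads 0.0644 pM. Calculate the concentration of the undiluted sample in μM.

Overall dilution factor = 5.992 × 50.04 × 11.99 × 9.992 × 6.010 = 2.16 × 10⁵.
Original = 0.0644 pM × 2.16 × 10⁵ = 1.39 × 10⁴ pM = 0.0139 μM.

0.0139 μM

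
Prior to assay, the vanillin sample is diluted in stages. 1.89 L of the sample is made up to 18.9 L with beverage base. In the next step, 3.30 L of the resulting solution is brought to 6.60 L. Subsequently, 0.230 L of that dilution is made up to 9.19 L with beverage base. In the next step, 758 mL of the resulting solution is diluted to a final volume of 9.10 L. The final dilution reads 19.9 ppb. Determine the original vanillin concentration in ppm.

191 ppm

Overall dilution factor = 10 × 2 × 39.96 × 12.01 = 9594.
Original = 19.9 ppb × 9594 = 1.91 × 10⁵ ppb = 191 ppm.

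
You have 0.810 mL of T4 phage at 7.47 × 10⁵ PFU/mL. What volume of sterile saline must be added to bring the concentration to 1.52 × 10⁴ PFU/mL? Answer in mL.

39.0 mL

V₂ = C₁V₁/C₂ = 7.47 × 10⁵ × 0.810 / 1.52 × 10⁴ = 39.8 mL.
Diluent to add = V₂ − V₁ = 39.8 − 0.810 = 39.0 mL.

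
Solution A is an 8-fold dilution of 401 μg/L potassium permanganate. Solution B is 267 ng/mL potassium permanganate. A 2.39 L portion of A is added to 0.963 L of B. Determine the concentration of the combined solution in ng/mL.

C_A = 401 μg/L / 8 = 50.1 μg/L.
C_B = 267 ng/mL = 267 μg/L.
C_mix = (C_A·V_A + C_B·V_B)/(V_A + V_B) = (50.1×2.39 + 267×0.963) / 3.353 = 112 μg/L = 112 ng/mL.

112 ng/mL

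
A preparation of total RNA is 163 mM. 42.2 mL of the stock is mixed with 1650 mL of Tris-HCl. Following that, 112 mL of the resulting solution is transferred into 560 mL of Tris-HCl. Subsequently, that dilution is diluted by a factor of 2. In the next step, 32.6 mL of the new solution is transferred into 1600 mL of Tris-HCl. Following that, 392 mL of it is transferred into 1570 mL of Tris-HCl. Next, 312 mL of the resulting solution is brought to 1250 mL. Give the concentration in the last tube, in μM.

0.337 μM

Overall dilution factor = 40.10 × 6 × 2 × 50.08 × 5.005 × 4.006 = 4.83 × 10⁵.
163 mM / 4.83 × 10⁵ = 3.37 × 10⁻⁴ mM = 0.337 μM.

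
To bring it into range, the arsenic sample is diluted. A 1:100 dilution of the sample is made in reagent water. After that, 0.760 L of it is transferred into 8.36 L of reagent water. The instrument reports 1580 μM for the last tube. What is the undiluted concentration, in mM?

Overall dilution factor = 100 × 12 = 1200.
Original = 1580 μM × 1200 = 1.90 × 10⁶ μM = 1900 mM.

1900 mM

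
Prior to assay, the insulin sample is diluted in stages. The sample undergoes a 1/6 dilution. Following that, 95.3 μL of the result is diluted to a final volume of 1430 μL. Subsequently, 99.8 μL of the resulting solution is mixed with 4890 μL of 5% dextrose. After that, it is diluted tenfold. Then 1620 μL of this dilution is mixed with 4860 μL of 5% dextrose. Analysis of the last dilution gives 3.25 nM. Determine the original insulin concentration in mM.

0.585 mM

Overall dilution factor = 6 × 15.01 × 50.00 × 10 × 4 = 1.80 × 10⁵.
Original = 3.25 nM × 1.80 × 10⁵ = 5.85 × 10⁵ nM = 0.585 mM.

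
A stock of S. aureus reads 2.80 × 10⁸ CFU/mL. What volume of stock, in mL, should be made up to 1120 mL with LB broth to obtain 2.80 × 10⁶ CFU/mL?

V₁ = C₂V₂/C₁ = 2.80 × 10⁶ × 1120 / 2.80 × 10⁸ = 11.2 mL.

11.2 mL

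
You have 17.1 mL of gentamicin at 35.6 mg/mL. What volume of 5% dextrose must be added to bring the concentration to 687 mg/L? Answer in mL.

869 mL

687 mg/L = 0.687 mg/mL.
V₂ = C₁V₁/C₂ = 35.6 × 17.1 / 0.687 = 886 mL.
Diluent to add = V₂ − V₁ = 886 − 17.1 = 869 mL.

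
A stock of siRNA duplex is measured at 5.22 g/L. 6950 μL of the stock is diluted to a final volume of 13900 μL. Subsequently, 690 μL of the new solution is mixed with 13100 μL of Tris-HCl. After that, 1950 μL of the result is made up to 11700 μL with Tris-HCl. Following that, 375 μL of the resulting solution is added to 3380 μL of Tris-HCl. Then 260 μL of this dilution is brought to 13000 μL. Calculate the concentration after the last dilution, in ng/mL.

43.5 ng/mL

Overall dilution factor = 2 × 19.99 × 6 × 10.01 × 50 = 1.20 × 10⁵.
5.22 g/L / 1.20 × 10⁵ = 4.35 × 10⁻⁵ g/L = 43.5 ng/mL.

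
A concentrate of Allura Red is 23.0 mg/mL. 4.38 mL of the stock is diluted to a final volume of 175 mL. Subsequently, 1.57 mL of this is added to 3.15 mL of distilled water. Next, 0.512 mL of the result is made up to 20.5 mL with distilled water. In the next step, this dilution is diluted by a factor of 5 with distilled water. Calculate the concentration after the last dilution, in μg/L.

Overall dilution factor = 39.95 × 3.006 × 40.04 × 5 = 2.40 × 10⁴.
23.0 mg/mL / 2.40 × 10⁴ = 9.56 × 10⁻⁴ mg/mL = 956 μg/L.

956 μg/L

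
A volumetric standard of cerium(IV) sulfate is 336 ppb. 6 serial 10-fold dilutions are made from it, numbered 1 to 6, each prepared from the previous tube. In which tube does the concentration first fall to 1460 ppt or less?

tube 3

Tube n has concentration 336 ppb / 10ⁿ.
Need 10ⁿ ≥ 336 ppb / 1460 ppt = 230, so n ≥ 2.36.
First such tube: n = 3.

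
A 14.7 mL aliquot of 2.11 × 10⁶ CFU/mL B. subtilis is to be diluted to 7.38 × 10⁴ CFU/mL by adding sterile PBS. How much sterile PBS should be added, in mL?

V₂ = C₁V₁/C₂ = 2.11 × 10⁶ × 14.7 / 7.38 × 10⁴ = 420 mL.
Diluent to add = V₂ − V₁ = 420 − 14.7 = 406 mL.

406 mL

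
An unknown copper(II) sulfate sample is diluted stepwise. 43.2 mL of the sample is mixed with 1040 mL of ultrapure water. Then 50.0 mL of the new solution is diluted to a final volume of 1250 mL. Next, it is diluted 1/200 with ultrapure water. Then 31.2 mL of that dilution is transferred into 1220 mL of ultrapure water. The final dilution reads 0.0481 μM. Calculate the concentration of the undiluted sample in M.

0.242 M

Overall dilution factor = 25.07 × 25 × 200 × 40.10 = 5.03 × 10⁶.
Original = 0.0481 μM × 5.03 × 10⁶ = 2.42 × 10⁵ μM = 0.242 M.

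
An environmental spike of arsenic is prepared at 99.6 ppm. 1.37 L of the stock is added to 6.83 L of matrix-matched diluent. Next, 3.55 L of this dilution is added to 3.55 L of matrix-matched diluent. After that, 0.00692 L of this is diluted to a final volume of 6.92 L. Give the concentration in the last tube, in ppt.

Overall dilution factor = 5.985 × 2 × 1000 = 1.20 × 10⁴.
99.6 ppm / 1.20 × 10⁴ = 8.32 × 10⁻³ ppm = 8320 ppt.

8320 ppt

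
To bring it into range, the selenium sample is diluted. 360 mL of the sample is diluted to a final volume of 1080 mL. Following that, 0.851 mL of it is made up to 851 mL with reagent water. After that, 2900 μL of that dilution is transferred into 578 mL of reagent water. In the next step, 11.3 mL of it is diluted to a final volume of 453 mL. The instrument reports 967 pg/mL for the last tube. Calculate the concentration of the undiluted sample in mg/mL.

Overall dilution factor = 3 × 1000 × 200.3 × 40.09 = 2.41 × 10⁷.
Original = 967 pg/mL × 2.41 × 10⁷ = 2.33 × 10¹⁰ pg/mL = 23.3 mg/mL.

23.3 mg/mL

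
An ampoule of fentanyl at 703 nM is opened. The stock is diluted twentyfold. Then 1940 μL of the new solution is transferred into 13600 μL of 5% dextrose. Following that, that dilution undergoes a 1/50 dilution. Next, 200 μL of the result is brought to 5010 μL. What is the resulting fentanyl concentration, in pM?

Overall dilution factor = 20 × 8.010 × 50 × 25.05 = 2.01 × 10⁵.
703 nM / 2.01 × 10⁵ = 3.50 × 10⁻³ nM = 3.50 pM.

3.50 pM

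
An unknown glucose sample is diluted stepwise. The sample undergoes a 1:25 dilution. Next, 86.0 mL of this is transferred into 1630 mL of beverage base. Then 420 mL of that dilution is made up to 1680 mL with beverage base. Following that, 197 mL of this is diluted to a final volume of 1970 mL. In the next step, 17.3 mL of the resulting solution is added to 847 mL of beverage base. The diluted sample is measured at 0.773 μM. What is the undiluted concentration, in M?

Overall dilution factor = 25 × 19.95 × 4 × 10 × 49.96 = 9.97 × 10⁵.
Original = 0.773 μM × 9.97 × 10⁵ = 7.71 × 10⁵ μM = 0.771 M.

0.771 M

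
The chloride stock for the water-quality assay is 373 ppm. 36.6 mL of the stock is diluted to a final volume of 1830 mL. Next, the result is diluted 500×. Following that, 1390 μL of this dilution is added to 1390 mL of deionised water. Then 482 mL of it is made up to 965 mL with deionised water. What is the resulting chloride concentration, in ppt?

7.44 ppt

Overall dilution factor = 50 × 500 × 1001 × 2.002 = 5.01 × 10⁷.
373 ppm / 5.01 × 10⁷ = 7.44 × 10⁻⁶ ppm = 7.44 ppt.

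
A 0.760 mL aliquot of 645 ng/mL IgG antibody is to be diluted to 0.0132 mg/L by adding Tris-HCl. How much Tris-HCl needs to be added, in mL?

0.0132 mg/L = 13.2 ng/mL.
V₂ = C₁V₁/C₂ = 645 × 0.760 / 13.2 = 37.1 mL.
Diluent to add = V₂ − V₁ = 37.1 − 0.760 = 36.4 mL.

36.4 mL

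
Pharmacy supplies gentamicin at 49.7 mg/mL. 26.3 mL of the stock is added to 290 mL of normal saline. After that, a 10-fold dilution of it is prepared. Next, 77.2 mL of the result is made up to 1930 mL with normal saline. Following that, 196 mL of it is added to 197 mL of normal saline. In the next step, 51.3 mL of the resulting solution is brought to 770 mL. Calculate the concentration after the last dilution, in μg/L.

Overall dilution factor = 12.03 × 10 × 25 × 2.005 × 15.01 = 9.05 × 10⁴.
49.7 mg/mL / 9.05 × 10⁴ = 5.49 × 10⁻⁴ mg/mL = 549 μg/L.

549 μg/L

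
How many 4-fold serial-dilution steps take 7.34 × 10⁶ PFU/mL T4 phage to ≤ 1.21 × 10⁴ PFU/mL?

5

Need 4ⁿ ≥ 607, so n ≥ log(607)/log(4) = 4.62.
Minimum whole steps: n = 5.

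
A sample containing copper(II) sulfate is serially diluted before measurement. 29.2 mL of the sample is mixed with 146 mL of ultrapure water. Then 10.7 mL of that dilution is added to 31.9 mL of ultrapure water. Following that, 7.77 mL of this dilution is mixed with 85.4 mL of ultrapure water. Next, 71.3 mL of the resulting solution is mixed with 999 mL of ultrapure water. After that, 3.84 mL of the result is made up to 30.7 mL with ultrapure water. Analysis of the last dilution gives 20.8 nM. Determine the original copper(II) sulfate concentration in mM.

Overall dilution factor = 6 × 3.981 × 11.99 × 15.01 × 7.995 = 3.44 × 10⁴.
Original = 20.8 nM × 3.44 × 10⁴ = 7.15 × 10⁵ nM = 0.715 mM.

0.715 mM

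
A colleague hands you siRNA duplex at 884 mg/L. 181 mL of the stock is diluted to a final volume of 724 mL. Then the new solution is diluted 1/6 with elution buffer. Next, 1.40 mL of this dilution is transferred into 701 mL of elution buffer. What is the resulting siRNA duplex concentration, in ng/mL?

73.4 ng/mL

Overall dilution factor = 4 × 6 × 501.7 = 1.20 × 10⁴.
884 mg/L / 1.20 × 10⁴ = 0.0734 mg/L = 73.4 ng/mL.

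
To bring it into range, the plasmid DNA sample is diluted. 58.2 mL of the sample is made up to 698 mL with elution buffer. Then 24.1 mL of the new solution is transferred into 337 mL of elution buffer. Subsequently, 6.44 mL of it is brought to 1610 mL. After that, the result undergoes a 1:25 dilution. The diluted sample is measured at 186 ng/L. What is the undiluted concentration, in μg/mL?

209 μg/mL

Overall dilution factor = 11.99 × 14.98 × 250 × 25 = 1.12 × 10⁶.
Original = 186 ng/L × 1.12 × 10⁶ = 2.09 × 10⁸ ng/L = 209 μg/mL.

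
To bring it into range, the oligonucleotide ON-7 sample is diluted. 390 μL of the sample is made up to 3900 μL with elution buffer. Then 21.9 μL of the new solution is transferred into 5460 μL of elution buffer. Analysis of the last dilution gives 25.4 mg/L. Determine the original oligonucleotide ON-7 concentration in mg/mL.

63.6 mg/mL

Overall dilution factor = 10 × 250.3 = 2503.
Original = 25.4 mg/L × 2503 = 6.36 × 10⁴ mg/L = 63.6 mg/mL.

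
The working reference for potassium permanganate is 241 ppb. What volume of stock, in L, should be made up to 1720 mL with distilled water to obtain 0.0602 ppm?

0.430 L

0.0602 ppm = 60.2 ppb.
V₁ = C₂V₂/C₁ = 60.2 × 1720 / 241 = 430 mL = 0.430 L.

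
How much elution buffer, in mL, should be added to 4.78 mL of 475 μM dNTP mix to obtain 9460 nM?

9460 nM = 9.46 μM.
V₂ = C₁V₁/C₂ = 475 × 4.78 / 9.46 = 240 mL.
Diluent to add = V₂ − V₁ = 240 − 4.78 = 235 mL.

235 mL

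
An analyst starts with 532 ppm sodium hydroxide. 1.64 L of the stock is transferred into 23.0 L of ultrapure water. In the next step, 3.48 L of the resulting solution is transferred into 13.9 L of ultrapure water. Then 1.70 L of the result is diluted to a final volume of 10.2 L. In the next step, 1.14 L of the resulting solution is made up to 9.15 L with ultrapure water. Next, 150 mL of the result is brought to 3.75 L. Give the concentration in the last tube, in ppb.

5.89 ppb

Overall dilution factor = 15.02 × 4.994 × 6 × 8.026 × 25 = 9.03 × 10⁴.
532 ppm / 9.03 × 10⁴ = 5.89 × 10⁻³ ppm = 5.89 ppb.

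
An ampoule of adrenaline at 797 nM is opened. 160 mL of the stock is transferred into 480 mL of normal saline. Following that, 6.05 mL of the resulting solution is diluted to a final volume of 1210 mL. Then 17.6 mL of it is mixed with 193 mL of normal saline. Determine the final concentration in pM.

83.3 pM

Overall dilution factor = 4 × 200 × 11.97 = 9573.
797 nM / 9573 = 0.0833 nM = 83.3 pM.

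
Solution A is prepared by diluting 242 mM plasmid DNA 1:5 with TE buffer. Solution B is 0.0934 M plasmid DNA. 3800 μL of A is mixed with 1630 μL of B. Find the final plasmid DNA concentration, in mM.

C_A = 242 mM / 5 = 48.4 mM.
C_B = 0.0934 M = 93.4 mM.
C_mix = (C_A·V_A + C_B·V_B)/(V_A + V_B) = (48.4×3800 + 93.4×1630) / 5430 = 61.9 mM.

61.9 mM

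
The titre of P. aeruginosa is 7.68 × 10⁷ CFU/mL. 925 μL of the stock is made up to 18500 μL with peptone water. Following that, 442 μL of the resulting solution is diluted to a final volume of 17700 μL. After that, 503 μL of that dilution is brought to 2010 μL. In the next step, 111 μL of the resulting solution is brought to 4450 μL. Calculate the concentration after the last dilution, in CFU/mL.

Overall dilution factor = 20 × 40.05 × 3.996 × 40.09 = 1.28 × 10⁵.
7.68 × 10⁷ CFU/mL / 1.28 × 10⁵ = 599 CFU/mL.

599 CFU/mL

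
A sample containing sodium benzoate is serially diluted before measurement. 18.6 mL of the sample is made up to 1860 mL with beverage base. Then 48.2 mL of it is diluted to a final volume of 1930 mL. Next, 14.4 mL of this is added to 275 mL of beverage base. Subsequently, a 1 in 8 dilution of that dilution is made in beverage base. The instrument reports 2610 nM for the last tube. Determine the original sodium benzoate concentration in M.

Overall dilution factor = 100 × 40.04 × 20.10 × 8 = 6.44 × 10⁵.
Original = 2610 nM × 6.44 × 10⁵ = 1.68 × 10⁹ nM = 1.68 M.

1.68 M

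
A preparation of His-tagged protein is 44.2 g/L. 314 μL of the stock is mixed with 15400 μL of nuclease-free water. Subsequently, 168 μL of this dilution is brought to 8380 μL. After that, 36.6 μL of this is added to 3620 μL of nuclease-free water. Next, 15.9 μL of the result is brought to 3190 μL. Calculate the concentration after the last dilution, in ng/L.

883 ng/L

Overall dilution factor = 50.04 × 49.88 × 99.91 × 200.6 = 5.00 × 10⁷.
44.2 g/L / 5.00 × 10⁷ = 8.83 × 10⁻⁷ g/L = 883 ng/L.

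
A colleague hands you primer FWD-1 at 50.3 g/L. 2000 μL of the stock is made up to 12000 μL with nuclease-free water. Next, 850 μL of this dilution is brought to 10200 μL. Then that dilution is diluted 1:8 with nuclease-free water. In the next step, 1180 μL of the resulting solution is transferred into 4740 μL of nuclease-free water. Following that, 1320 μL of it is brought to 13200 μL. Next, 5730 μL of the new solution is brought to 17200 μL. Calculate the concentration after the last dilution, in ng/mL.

580 ng/mL

Overall dilution factor = 6 × 12 × 8 × 5.017 × 10 × 3.002 = 8.67 × 10⁴.
50.3 g/L / 8.67 × 10⁴ = 5.80 × 10⁻⁴ g/L = 580 ng/mL.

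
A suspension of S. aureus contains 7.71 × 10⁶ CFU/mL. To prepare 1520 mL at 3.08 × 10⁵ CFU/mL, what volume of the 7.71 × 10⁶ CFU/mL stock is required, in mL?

60.7 mL

V₁ = C₂V₂/C₁ = 3.08 × 10⁵ × 1520 / 7.71 × 10⁶ = 60.7 mL.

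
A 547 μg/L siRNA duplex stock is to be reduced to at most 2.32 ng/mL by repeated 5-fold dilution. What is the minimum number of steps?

Need 5ⁿ ≥ 236, so n ≥ log(236)/log(5) = 3.39.
Minimum whole steps: n = 4.

4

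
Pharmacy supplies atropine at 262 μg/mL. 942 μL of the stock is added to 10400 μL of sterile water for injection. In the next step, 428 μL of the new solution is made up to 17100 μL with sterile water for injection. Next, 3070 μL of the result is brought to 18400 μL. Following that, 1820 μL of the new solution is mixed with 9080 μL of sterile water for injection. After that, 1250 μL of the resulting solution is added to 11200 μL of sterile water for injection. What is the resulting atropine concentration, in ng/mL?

1.52 ng/mL

Overall dilution factor = 12.04 × 39.95 × 5.993 × 5.989 × 9.960 = 1.72 × 10⁵.
262 μg/mL / 1.72 × 10⁵ = 1.52 × 10⁻³ μg/mL = 1.52 ng/mL.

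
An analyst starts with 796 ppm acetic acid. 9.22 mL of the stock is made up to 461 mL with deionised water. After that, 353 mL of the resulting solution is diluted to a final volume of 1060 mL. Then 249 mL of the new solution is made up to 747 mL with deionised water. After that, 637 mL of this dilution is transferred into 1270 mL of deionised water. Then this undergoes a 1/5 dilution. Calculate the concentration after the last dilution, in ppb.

Overall dilution factor = 50 × 3.003 × 3 × 2.994 × 5 = 6742.
796 ppm / 6742 = 0.118 ppm = 118 ppb.

118 ppb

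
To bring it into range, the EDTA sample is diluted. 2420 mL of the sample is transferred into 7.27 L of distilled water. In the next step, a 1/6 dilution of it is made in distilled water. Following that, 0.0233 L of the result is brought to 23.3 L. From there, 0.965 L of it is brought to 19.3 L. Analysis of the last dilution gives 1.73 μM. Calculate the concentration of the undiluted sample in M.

Overall dilution factor = 4.004 × 6 × 1000 × 20 = 4.80 × 10⁵.
Original = 1.73 μM × 4.80 × 10⁵ = 8.31 × 10⁵ μM = 0.831 M.

0.831 M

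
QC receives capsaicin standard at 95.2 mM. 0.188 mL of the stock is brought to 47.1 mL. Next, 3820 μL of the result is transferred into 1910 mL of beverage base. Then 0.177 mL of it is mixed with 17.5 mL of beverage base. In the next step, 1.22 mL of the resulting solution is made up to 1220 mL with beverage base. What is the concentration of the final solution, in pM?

7.59 pM

Overall dilution factor = 250.5 × 501 × 99.87 × 1000 = 1.25 × 10¹⁰.
95.2 mM / 1.25 × 10¹⁰ = 7.59 × 10⁻⁹ mM = 7.59 pM.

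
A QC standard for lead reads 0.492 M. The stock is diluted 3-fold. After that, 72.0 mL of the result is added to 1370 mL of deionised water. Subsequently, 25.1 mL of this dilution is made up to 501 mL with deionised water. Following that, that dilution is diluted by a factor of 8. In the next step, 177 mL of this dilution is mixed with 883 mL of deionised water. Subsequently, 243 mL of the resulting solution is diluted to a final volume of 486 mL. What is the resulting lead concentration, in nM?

4280 nM

Overall dilution factor = 3 × 20.03 × 19.96 × 8 × 5.989 × 2 = 1.15 × 10⁵.
0.492 M / 1.15 × 10⁵ = 4.28 × 10⁻⁶ M = 4280 nM.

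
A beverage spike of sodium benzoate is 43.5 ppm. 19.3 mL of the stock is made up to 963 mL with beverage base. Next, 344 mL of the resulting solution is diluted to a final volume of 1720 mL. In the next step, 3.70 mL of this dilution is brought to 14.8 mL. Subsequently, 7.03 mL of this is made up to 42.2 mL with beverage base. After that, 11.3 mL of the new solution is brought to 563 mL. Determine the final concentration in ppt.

146 ppt

Overall dilution factor = 49.90 × 5 × 4 × 6.003 × 49.82 = 2.98 × 10⁵.
43.5 ppm / 2.98 × 10⁵ = 1.46 × 10⁻⁴ ppm = 146 ppt.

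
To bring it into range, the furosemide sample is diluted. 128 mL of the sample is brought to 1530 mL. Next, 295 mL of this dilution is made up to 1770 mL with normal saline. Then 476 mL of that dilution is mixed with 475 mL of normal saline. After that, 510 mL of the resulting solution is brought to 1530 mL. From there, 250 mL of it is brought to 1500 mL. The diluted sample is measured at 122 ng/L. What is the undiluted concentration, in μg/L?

315 μg/L

Overall dilution factor = 11.95 × 6 × 1.998 × 3 × 6 = 2579.
Original = 122 ng/L × 2579 = 3.15 × 10⁵ ng/L = 315 μg/L.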